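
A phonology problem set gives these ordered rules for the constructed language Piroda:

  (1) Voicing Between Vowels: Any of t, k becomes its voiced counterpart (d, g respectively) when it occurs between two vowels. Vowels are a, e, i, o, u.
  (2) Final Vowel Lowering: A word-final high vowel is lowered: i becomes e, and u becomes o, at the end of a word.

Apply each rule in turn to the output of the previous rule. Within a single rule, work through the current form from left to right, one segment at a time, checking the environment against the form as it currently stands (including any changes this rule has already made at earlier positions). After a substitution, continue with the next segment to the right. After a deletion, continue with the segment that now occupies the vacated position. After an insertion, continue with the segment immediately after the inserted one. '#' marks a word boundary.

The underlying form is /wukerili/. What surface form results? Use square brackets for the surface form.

(1) Voicing Between Vowels: [wukerili] → [wugerili]
(2) Final Vowel Lowering: [wugerili] → [wugerile]

[wugerile]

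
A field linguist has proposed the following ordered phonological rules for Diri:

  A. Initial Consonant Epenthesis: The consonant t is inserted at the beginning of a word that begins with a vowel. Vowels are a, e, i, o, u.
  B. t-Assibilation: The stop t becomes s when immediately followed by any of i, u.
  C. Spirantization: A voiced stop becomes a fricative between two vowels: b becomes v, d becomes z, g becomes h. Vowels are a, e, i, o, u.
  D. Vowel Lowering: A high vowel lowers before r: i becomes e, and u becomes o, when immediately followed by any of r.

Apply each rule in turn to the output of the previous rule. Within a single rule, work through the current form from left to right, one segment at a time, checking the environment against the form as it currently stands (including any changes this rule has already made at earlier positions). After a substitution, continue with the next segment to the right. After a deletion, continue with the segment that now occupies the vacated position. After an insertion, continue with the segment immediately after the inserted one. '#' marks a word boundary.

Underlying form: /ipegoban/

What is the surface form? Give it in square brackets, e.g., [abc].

A Initial Consonant Epenthesis: [ipegoban] → [tipegoban]
B t-Assibilation: [tipegoban] → [sipegoban]
C Spirantization: [sipegoban] → [sipehovan]
D Vowel Lowering: no change — [sipehovan]

[sipehovan]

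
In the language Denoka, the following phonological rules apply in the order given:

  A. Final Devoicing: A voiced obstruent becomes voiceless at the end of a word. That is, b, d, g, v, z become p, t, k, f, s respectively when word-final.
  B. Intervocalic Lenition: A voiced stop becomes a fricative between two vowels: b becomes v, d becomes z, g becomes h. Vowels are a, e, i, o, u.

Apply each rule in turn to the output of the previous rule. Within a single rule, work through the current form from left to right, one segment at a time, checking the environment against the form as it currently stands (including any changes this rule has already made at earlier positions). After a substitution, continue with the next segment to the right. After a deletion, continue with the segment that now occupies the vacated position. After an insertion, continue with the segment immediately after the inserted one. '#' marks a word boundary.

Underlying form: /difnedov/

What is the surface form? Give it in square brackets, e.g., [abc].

[difnezof]

A Final Devoicing: [difnedov] → [difnedof]
B Intervocalic Lenition: [difnedof] → [difnezof]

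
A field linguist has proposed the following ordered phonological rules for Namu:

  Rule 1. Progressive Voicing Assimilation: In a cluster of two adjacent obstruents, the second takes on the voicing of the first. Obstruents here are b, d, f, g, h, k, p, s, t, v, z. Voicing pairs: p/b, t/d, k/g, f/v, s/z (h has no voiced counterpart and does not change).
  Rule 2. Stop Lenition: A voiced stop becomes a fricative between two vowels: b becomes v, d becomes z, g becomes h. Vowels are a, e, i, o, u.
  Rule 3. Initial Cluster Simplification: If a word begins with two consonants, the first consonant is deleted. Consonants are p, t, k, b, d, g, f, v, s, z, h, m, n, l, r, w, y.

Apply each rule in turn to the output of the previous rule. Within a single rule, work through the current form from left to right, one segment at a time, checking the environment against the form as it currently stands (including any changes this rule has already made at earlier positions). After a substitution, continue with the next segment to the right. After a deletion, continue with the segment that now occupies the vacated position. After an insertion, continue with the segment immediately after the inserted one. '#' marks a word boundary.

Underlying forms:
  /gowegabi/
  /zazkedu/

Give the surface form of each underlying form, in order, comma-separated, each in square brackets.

/gowegabi/:
  Rule 1 Progressive Voicing Assimilation: no change — [gowegabi]
  Rule 2 Stop Lenition: [gowegabi] → [gowehavi]
  Rule 3 Initial Cluster Simplification: no change — [gowehavi]
/zazkedu/:
  Rule 1 Progressive Voicing Assimilation: [zazkedu] → [zazgedu]
  Rule 2 Stop Lenition: [zazgedu] → [zazgezu]
  Rule 3 Initial Cluster Simplification: no change — [zazgezu]

[gowehavi], [zazgezu]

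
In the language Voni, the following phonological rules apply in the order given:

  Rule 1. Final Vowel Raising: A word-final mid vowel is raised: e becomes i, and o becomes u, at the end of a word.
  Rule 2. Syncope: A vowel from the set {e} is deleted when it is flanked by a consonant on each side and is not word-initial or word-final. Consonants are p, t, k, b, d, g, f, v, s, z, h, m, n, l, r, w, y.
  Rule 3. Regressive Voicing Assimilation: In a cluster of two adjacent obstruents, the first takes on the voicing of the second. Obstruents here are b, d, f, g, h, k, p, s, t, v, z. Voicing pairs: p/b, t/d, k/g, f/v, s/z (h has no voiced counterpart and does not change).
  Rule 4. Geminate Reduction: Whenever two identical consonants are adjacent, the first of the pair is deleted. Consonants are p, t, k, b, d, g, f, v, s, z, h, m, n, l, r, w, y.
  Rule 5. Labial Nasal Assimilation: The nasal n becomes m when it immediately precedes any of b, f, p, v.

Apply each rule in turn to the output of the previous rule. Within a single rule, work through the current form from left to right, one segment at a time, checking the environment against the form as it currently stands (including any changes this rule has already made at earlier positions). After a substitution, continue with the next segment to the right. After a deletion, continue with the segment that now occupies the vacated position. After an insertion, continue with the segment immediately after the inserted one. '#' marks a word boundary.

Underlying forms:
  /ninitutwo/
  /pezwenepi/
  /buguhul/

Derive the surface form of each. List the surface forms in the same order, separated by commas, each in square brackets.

[ninitutwu], [bzwmpi], [buguhul]

/ninitutwo/:
  Rule 1 Final Vowel Raising: [ninitutwo] → [ninitutwu]
  Rule 2 Syncope: no change — [ninitutwu]
  Rule 3 Regressive Voicing Assimilation: no change — [ninitutwu]
  Rule 4 Geminate Reduction: no change — [ninitutwu]
  Rule 5 Labial Nasal Assimilation: no change — [ninitutwu]
/pezwenepi/:
  Rule 1 Final Vowel Raising: no change — [pezwenepi]
  Rule 2 Syncope: [pezwenepi] → [pzwnpi]
  Rule 3 Regressive Voicing Assimilation: [pzwnpi] → [bzwnpi]
  Rule 4 Geminate Reduction: no change — [bzwnpi]
  Rule 5 Labial Nasal Assimilation: [bzwnpi] → [bzwmpi]
/buguhul/:
  Rule 1 Final Vowel Raising: no change — [buguhul]
  Rule 2 Syncope: no change — [buguhul]
  Rule 3 Regressive Voicing Assimilation: no change — [buguhul]
  Rule 4 Geminate Reduction: no change — [buguhul]
  Rule 5 Labial Nasal Assimilation: no change — [buguhul]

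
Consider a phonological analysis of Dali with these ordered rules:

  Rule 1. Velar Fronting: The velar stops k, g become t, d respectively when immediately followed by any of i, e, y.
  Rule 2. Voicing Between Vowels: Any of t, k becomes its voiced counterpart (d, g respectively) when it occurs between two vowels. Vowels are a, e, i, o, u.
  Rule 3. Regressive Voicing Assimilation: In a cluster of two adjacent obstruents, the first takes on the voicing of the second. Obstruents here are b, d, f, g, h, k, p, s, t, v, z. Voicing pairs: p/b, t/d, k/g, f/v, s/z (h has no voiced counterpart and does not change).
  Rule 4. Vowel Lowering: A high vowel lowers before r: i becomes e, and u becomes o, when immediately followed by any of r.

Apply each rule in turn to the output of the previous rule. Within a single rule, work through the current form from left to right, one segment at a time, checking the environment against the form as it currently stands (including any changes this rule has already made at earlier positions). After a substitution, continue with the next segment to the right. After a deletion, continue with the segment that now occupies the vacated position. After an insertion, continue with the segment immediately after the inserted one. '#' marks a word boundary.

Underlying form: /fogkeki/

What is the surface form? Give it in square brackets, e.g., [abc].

[foktedi]

Rule 1 Velar Fronting: [fogkeki] → [fogteti]
Rule 2 Voicing Between Vowels: [fogteti] → [fogtedi]
Rule 3 Regressive Voicing Assimilation: [fogtedi] → [foktedi]
Rule 4 Vowel Lowering: no change — [foktedi]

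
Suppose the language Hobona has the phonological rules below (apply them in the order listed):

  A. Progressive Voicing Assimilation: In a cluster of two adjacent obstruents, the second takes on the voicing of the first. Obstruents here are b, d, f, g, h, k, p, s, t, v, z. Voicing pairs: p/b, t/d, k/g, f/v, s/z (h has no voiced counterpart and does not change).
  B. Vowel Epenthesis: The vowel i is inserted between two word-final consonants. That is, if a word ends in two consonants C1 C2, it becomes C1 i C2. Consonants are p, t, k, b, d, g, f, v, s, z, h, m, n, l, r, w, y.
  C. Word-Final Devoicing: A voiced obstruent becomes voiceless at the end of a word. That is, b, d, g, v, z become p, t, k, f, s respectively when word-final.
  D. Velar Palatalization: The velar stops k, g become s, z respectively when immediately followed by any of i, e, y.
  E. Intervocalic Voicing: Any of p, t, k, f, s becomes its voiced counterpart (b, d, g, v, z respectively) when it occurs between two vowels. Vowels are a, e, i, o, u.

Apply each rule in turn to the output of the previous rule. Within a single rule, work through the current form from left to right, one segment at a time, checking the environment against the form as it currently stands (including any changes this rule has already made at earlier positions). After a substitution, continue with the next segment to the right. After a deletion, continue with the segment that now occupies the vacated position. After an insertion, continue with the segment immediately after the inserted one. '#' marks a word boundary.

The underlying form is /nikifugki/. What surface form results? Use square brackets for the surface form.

[nizivugzi]

A Progressive Voicing Assimilation: [nikifugki] → [nikifuggi]
B Vowel Epenthesis: no change — [nikifuggi]
C Word-Final Devoicing: no change — [nikifuggi]
D Velar Palatalization: [nikifuggi] → [nisifugzi]
E Intervocalic Voicing: [nisifugzi] → [nizivugzi]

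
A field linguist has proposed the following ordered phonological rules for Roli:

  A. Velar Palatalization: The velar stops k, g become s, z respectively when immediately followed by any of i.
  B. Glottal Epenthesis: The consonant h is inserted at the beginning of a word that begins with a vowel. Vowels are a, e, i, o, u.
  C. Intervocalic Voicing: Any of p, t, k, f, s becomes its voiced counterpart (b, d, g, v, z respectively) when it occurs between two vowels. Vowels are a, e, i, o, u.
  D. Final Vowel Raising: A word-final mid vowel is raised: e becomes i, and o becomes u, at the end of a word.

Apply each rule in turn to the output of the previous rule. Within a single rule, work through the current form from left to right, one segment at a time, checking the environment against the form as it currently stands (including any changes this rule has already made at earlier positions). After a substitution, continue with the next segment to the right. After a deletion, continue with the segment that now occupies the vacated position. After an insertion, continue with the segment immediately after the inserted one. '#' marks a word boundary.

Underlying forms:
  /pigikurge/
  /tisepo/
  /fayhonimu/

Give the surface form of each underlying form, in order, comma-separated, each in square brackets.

[pizigurgi], [tizebu], [fayhonimu]

/pigikurge/:
  A Velar Palatalization: [pigikurge] → [pizikurge]
  B Glottal Epenthesis: no change — [pizikurge]
  C Intervocalic Voicing: [pizikurge] → [pizigurge]
  D Final Vowel Raising: [pizigurge] → [pizigurgi]
/tisepo/:
  A Velar Palatalization: no change — [tisepo]
  B Glottal Epenthesis: no change — [tisepo]
  C Intervocalic Voicing: [tisepo] → [tizebo]
  D Final Vowel Raising: [tizebo] → [tizebu]
/fayhonimu/:
  A Velar Palatalization: no change — [fayhonimu]
  B Glottal Epenthesis: no change — [fayhonimu]
  C Intervocalic Voicing: no change — [fayhonimu]
  D Final Vowel Raising: no change — [fayhonimu]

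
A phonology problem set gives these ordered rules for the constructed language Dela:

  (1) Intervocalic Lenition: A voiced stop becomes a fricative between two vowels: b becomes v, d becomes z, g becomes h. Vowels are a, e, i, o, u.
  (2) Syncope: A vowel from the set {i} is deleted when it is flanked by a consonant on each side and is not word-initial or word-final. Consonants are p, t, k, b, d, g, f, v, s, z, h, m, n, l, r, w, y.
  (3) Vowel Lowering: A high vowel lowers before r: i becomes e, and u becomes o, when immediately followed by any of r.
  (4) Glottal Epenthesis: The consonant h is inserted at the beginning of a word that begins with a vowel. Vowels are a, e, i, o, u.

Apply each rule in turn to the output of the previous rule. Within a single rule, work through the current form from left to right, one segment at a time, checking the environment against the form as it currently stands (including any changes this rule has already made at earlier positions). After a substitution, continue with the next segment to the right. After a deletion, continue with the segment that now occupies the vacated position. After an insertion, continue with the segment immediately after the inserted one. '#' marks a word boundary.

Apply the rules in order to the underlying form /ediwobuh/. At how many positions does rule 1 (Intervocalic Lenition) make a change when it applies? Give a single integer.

(1) Intervocalic Lenition: [ediwobuh] → [eziwovuh]
(2) Syncope: [eziwovuh] → [ezwovuh]
(3) Vowel Lowering: no change — [ezwovuh]
(4) Glottal Epenthesis: [ezwovuh] → [hezwovuh]
Rule 1 changed 2 position(s).

2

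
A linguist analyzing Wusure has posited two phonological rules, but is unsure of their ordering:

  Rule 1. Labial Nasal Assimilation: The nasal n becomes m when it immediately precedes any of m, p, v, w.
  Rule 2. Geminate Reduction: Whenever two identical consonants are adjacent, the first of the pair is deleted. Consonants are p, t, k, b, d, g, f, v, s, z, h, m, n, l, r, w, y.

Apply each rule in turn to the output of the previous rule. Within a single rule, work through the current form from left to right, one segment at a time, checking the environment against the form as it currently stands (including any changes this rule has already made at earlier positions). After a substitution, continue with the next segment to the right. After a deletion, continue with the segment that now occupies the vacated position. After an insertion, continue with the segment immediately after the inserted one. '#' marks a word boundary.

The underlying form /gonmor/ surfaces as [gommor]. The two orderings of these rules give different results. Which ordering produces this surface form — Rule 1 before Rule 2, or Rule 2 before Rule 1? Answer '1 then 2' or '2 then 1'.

Order 1 then 2:
  1 Labial Nasal Assimilation: [gonmor] → [gommor]
  2 Geminate Reduction: [gommor] → [gomor]
  result: [gomor]
Order 2 then 1:
  2 Geminate Reduction: no change — [gonmor]
  1 Labial Nasal Assimilation: [gonmor] → [gommor]
  result: [gommor]

2 then 1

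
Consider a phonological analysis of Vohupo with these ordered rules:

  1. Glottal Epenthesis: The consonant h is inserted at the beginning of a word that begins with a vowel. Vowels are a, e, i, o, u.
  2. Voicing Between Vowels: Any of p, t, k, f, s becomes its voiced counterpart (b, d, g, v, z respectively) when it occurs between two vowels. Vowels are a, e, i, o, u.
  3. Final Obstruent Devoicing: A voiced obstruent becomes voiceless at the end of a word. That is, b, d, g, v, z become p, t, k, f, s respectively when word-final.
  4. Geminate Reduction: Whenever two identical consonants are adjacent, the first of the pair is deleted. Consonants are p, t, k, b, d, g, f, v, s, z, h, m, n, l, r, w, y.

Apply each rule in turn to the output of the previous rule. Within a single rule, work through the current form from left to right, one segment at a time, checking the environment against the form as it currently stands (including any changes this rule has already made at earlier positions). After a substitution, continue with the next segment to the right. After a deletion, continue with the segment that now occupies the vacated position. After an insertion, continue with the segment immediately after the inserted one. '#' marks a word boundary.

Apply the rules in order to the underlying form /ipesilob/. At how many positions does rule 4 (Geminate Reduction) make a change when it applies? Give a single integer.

1 Glottal Epenthesis: [ipesilob] → [hipesilob]
2 Voicing Between Vowels: [hipesilob] → [hibezilob]
3 Final Obstruent Devoicing: [hibezilob] → [hibezilop]
4 Geminate Reduction: no change — [hibezilop]
Rule 4 changed 0 position(s).

0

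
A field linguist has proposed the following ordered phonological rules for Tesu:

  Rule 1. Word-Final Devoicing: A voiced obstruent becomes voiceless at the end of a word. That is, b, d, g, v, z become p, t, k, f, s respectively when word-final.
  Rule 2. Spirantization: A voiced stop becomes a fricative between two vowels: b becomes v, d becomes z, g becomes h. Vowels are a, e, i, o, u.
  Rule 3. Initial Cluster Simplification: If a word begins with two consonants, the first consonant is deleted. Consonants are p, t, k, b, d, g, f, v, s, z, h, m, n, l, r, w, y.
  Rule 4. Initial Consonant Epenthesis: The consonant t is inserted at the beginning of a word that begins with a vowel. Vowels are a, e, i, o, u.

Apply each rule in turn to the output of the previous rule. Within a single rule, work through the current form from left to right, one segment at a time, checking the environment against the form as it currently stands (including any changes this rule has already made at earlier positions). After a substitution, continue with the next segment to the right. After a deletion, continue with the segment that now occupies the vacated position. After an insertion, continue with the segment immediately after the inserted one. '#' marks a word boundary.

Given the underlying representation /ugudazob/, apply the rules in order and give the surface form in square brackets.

Rule 1 Word-Final Devoicing: [ugudazob] → [ugudazop]
Rule 2 Spirantization: [ugudazop] → [uhuzazop]
Rule 3 Initial Cluster Simplification: no change — [uhuzazop]
Rule 4 Initial Consonant Epenthesis: [uhuzazop] → [tuhuzazop]

[tuhuzazop]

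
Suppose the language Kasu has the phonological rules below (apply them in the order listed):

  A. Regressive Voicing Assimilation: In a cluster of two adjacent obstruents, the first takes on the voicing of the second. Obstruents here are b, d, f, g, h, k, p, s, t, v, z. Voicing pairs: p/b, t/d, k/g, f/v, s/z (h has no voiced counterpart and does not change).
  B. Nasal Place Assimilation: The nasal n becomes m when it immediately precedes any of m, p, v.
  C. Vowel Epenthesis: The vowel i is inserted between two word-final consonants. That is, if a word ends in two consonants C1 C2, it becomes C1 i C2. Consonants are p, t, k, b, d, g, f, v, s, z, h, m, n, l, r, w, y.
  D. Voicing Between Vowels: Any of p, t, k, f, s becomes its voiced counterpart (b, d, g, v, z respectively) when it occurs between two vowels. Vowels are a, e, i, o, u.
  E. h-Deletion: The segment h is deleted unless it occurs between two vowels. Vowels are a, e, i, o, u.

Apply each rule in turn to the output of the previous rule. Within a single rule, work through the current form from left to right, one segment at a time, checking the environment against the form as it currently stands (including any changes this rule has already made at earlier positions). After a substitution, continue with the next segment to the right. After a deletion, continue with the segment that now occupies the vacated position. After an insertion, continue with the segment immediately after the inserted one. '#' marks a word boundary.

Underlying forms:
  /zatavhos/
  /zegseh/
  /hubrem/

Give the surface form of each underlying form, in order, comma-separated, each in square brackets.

[zadafos], [zekse], [ubrem]

/zatavhos/:
  A Regressive Voicing Assimilation: [zatavhos] → [zatafhos]
  B Nasal Place Assimilation: no change — [zatafhos]
  C Vowel Epenthesis: no change — [zatafhos]
  D Voicing Between Vowels: [zatafhos] → [zadafhos]
  E h-Deletion: [zadafhos] → [zadafos]
/zegseh/:
  A Regressive Voicing Assimilation: [zegseh] → [zekseh]
  B Nasal Place Assimilation: no change — [zekseh]
  C Vowel Epenthesis: no change — [zekseh]
  D Voicing Between Vowels: no change — [zekseh]
  E h-Deletion: [zekseh] → [zekse]
/hubrem/:
  A Regressive Voicing Assimilation: no change — [hubrem]
  B Nasal Place Assimilation: no change — [hubrem]
  C Vowel Epenthesis: no change — [hubrem]
  D Voicing Between Vowels: no change — [hubrem]
  E h-Deletion: [hubrem] → [ubrem]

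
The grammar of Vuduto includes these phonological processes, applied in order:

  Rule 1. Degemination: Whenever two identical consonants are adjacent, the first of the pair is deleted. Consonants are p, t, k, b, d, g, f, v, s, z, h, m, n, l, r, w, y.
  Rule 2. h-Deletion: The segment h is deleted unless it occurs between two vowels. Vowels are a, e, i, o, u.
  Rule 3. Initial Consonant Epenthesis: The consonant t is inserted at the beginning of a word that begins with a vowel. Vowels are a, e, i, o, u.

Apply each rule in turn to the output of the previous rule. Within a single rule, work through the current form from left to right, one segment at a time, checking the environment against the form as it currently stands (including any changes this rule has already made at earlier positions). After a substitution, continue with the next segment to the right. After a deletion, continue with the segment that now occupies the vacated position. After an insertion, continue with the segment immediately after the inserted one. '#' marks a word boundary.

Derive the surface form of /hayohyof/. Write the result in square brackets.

[tayoyof]

Rule 1 Degemination: no change — [hayohyof]
Rule 2 h-Deletion: [hayohyof] → [ayoyof]
Rule 3 Initial Consonant Epenthesis: [ayoyof] → [tayoyof]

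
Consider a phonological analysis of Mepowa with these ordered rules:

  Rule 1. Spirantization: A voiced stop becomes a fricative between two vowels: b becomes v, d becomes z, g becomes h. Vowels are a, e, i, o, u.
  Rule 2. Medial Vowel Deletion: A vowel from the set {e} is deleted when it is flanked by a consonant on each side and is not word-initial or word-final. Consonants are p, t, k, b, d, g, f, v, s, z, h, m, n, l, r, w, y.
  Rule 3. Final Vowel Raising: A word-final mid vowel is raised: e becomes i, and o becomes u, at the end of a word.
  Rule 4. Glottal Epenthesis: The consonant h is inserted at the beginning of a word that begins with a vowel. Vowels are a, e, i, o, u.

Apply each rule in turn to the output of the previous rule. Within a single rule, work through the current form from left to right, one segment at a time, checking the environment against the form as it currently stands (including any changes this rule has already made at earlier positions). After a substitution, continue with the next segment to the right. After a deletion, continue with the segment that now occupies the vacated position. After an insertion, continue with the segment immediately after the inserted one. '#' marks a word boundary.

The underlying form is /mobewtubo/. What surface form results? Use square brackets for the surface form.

Rule 1 Spirantization: [mobewtubo] → [movewtuvo]
Rule 2 Medial Vowel Deletion: [movewtuvo] → [movwtuvo]
Rule 3 Final Vowel Raising: [movwtuvo] → [movwtuvu]
Rule 4 Glottal Epenthesis: no change — [movwtuvu]

[movwtuvu]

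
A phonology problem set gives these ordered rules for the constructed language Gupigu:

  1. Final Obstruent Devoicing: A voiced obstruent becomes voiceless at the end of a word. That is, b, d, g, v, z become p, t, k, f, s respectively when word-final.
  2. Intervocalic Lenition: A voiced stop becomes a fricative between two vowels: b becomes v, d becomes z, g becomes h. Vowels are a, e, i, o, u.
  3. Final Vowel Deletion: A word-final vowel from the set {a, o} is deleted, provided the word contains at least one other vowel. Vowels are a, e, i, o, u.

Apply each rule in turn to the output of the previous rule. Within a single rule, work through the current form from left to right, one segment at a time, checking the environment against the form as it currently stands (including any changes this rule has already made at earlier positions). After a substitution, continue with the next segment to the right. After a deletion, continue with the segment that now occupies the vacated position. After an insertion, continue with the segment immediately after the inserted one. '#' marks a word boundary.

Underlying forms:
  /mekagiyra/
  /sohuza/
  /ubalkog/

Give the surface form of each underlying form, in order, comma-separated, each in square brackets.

/mekagiyra/:
  1 Final Obstruent Devoicing: no change — [mekagiyra]
  2 Intervocalic Lenition: [mekagiyra] → [mekahiyra]
  3 Final Vowel Deletion: [mekahiyra] → [mekahiyr]
/sohuza/:
  1 Final Obstruent Devoicing: no change — [sohuza]
  2 Intervocalic Lenition: no change — [sohuza]
  3 Final Vowel Deletion: [sohuza] → [sohuz]
/ubalkog/:
  1 Final Obstruent Devoicing: [ubalkog] → [ubalkok]
  2 Intervocalic Lenition: [ubalkok] → [uvalkok]
  3 Final Vowel Deletion: no change — [uvalkok]

[mekahiyr], [sohuz], [uvalkok]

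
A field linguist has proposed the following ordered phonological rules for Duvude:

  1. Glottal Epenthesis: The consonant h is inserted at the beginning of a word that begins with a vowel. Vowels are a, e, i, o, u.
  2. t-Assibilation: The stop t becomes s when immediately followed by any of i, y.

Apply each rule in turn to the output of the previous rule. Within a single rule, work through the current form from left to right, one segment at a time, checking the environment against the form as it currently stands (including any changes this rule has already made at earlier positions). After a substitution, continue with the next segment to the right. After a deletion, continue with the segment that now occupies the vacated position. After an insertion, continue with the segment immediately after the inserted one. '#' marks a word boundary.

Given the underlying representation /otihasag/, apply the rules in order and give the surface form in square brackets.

[hosihasag]

1 Glottal Epenthesis: [otihasag] → [hotihasag]
2 t-Assibilation: [hotihasag] → [hosihasag]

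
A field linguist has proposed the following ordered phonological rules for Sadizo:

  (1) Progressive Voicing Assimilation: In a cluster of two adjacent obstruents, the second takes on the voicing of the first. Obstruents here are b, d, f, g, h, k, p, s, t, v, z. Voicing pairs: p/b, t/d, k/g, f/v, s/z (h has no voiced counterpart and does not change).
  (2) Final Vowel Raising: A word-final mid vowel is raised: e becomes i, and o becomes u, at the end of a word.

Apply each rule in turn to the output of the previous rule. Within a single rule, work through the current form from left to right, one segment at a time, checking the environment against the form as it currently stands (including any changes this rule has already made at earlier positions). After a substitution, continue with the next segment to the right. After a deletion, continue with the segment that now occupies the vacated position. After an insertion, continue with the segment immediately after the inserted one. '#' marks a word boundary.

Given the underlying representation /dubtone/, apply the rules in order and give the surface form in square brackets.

(1) Progressive Voicing Assimilation: [dubtone] → [dubdone]
(2) Final Vowel Raising: [dubdone] → [dubdoni]

[dubdoni]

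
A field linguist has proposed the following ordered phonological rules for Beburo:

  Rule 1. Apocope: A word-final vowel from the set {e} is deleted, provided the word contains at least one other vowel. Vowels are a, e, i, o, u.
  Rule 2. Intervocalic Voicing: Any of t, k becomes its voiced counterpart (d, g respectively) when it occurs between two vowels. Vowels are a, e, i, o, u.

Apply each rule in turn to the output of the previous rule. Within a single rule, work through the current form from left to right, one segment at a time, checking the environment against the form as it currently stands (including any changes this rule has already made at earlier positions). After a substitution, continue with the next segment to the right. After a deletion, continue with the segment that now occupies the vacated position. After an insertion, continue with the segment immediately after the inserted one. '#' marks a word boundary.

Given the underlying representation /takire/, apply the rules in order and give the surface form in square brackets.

Rule 1 Apocope: [takire] → [takir]
Rule 2 Intervocalic Voicing: [takir] → [tagir]

[tagir]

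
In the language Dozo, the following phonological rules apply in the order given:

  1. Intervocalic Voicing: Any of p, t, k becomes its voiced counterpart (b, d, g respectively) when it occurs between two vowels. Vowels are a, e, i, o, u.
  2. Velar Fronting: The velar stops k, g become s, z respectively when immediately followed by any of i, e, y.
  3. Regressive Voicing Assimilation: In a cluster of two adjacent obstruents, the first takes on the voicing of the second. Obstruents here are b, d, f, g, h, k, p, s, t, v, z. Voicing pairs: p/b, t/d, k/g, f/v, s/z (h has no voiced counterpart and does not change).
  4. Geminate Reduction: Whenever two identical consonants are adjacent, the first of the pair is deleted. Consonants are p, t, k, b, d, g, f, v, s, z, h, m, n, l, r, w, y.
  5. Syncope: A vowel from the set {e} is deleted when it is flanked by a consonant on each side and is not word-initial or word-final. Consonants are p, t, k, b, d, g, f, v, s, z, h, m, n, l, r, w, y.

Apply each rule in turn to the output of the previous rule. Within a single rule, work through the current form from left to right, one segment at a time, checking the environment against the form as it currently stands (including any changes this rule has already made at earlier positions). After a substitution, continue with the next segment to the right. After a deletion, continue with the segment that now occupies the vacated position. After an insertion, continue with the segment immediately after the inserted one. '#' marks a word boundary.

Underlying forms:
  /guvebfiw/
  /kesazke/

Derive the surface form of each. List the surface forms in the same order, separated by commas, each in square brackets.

/guvebfiw/:
  1 Intervocalic Voicing: no change — [guvebfiw]
  2 Velar Fronting: no change — [guvebfiw]
  3 Regressive Voicing Assimilation: [guvebfiw] → [guvepfiw]
  4 Geminate Reduction: no change — [guvepfiw]
  5 Syncope: [guvepfiw] → [guvpfiw]
/kesazke/:
  1 Intervocalic Voicing: no change — [kesazke]
  2 Velar Fronting: [kesazke] → [sesazse]
  3 Regressive Voicing Assimilation: [sesazse] → [sesasse]
  4 Geminate Reduction: [sesasse] → [sesase]
  5 Syncope: [sesase] → [ssase]

[guvpfiw], [ssase]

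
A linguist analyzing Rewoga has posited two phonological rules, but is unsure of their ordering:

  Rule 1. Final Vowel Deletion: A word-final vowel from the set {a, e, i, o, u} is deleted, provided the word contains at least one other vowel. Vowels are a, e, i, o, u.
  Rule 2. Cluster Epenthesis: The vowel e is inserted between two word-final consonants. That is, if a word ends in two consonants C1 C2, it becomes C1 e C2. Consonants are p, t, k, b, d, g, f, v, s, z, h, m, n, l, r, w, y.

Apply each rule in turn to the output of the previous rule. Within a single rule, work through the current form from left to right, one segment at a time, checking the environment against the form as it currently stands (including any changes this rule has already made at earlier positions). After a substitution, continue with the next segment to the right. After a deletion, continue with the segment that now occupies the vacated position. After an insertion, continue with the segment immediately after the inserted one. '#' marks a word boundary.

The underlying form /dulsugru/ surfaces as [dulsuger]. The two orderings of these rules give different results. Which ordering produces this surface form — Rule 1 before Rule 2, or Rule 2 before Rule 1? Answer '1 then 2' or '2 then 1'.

Order 1 then 2:
  1 Final Vowel Deletion: [dulsugru] → [dulsugr]
  2 Cluster Epenthesis: [dulsugr] → [dulsuger]
  result: [dulsuger]
Order 2 then 1:
  2 Cluster Epenthesis: no change — [dulsugru]
  1 Final Vowel Deletion: [dulsugru] → [dulsugr]
  result: [dulsugr]

1 then 2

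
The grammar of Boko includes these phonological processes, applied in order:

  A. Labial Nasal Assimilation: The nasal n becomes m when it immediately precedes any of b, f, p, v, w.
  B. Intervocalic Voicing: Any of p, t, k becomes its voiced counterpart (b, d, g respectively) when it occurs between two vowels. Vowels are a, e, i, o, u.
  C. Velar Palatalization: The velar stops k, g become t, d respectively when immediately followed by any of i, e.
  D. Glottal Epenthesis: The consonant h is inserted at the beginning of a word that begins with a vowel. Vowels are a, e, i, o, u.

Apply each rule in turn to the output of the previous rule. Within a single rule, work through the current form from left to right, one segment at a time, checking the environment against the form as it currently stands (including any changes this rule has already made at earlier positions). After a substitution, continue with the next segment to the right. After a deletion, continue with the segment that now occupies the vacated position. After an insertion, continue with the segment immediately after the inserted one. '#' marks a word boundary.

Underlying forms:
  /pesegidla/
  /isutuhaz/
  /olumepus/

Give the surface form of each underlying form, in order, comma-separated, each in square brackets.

/pesegidla/:
  A Labial Nasal Assimilation: no change — [pesegidla]
  B Intervocalic Voicing: no change — [pesegidla]
  C Velar Palatalization: [pesegidla] → [pesedidla]
  D Glottal Epenthesis: no change — [pesedidla]
/isutuhaz/:
  A Labial Nasal Assimilation: no change — [isutuhaz]
  B Intervocalic Voicing: [isutuhaz] → [isuduhaz]
  C Velar Palatalization: no change — [isuduhaz]
  D Glottal Epenthesis: [isuduhaz] → [hisuduhaz]
/olumepus/:
  A Labial Nasal Assimilation: no change — [olumepus]
  B Intervocalic Voicing: [olumepus] → [olumebus]
  C Velar Palatalization: no change — [olumebus]
  D Glottal Epenthesis: [olumebus] → [holumebus]

[pesedidla], [hisuduhaz], [holumebus]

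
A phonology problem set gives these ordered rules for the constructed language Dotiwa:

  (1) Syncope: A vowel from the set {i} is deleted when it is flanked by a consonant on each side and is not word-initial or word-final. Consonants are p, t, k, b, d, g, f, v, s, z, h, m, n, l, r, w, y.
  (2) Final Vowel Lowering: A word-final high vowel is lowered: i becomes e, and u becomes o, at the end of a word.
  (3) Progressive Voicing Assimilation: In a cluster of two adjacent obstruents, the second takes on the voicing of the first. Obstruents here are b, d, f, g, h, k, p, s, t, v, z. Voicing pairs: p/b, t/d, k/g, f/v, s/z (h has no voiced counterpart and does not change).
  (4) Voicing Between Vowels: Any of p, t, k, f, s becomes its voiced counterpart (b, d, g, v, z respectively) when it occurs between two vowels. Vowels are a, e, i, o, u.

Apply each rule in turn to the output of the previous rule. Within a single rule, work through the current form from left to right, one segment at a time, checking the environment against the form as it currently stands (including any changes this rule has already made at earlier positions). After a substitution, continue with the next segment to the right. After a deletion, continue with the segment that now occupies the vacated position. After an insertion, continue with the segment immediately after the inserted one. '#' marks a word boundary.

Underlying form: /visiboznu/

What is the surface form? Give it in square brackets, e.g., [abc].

[vzbozno]

(1) Syncope: [visiboznu] → [vsboznu]
(2) Final Vowel Lowering: [vsboznu] → [vsbozno]
(3) Progressive Voicing Assimilation: [vsbozno] → [vzbozno]
(4) Voicing Between Vowels: no change — [vzbozno]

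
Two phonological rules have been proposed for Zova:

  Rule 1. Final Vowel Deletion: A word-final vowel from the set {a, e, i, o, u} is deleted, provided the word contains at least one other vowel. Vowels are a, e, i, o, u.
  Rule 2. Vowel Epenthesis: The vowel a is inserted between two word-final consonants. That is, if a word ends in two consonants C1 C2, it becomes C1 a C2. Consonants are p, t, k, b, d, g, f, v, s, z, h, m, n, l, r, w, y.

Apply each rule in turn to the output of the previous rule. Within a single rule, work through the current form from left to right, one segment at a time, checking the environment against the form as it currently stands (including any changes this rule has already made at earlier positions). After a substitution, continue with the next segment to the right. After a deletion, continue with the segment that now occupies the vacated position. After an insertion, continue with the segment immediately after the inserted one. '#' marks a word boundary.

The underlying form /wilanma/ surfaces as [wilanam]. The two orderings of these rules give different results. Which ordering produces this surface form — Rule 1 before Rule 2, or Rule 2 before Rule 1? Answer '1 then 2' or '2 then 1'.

1 then 2

Order 1 then 2:
  1 Final Vowel Deletion: [wilanma] → [wilanm]
  2 Vowel Epenthesis: [wilanm] → [wilanam]
  result: [wilanam]
Order 2 then 1:
  2 Vowel Epenthesis: no change — [wilanma]
  1 Final Vowel Deletion: [wilanma] → [wilanm]
  result: [wilanm]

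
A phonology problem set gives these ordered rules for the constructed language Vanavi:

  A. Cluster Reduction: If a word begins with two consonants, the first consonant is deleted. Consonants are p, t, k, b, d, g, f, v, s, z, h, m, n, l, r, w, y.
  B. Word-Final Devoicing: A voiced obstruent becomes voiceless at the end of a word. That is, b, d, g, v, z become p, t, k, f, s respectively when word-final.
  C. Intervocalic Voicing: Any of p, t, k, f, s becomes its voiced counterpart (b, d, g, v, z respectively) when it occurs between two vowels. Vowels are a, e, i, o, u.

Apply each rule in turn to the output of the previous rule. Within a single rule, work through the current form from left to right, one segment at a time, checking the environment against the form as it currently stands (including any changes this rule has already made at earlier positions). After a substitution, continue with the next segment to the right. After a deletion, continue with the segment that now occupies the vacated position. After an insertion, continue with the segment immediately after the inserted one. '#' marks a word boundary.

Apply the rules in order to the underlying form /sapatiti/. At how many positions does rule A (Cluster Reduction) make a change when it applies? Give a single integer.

0

A Cluster Reduction: no change — [sapatiti]
B Word-Final Devoicing: no change — [sapatiti]
C Intervocalic Voicing: [sapatiti] → [sabadidi]
Rule A changed 0 position(s).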